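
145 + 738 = 883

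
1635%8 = 3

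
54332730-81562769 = -27230039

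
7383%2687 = 2009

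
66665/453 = 147 + 74/453 ≈ 147.16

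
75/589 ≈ 0.127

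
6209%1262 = 1161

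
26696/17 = 1570 + 6/17 ≈ 1570.35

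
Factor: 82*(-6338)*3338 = -1*2^3*41^1*1669^1*3169^1 = -1734812008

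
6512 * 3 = 19536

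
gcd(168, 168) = 168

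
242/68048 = 121/34024 ≈ 0.00356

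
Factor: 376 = 2^3*47^1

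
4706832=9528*494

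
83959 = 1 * 83959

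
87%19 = 11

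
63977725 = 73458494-9480769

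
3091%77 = 11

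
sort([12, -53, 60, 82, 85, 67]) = [-53, 12, 60, 67, 82, 85]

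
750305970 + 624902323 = 1375208293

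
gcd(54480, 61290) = 6810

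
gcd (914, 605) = 1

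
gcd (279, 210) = 3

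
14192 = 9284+4908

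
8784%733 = 721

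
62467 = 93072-30605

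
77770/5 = 15554 = 15554.00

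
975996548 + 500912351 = 1476908899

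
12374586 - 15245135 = -2870549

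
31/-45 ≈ -0.689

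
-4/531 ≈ -0.00753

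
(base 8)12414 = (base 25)8fd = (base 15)18e3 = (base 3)21101120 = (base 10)5388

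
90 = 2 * 45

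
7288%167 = 107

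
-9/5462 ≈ -0.00165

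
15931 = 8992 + 6939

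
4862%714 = 578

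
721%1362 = 721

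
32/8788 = 8/2197 ≈ 0.00364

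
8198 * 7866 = 64485468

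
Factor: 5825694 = 2^1*3^1*7^1*29^1*4783^1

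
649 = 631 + 18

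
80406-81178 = -772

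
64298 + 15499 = 79797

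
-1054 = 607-1661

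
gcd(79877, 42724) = 1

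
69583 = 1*69583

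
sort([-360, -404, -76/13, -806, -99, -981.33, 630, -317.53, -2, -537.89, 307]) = [-981.33, -806, -537.89, -404, -360, -317.53, -99, -76/13, -2, 307, 630]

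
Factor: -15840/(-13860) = 2^3 * 7^(-1) = 8/7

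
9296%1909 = 1660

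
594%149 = 147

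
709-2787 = -2078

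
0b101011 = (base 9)47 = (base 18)27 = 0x2b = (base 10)43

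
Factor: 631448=2^3 * 17^1 * 4643^1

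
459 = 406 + 53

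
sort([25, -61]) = [-61, 25]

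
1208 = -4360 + 5568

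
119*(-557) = -66283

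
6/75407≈0.0000796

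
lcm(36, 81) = 324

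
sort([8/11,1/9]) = [1/9,8/11]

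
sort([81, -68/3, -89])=[-89, -68/3, 81]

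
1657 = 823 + 834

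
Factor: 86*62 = 2^2*31^1*43^1 = 5332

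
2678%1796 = 882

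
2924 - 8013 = -5089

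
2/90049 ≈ 0.0000222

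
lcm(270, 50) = 1350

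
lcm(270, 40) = 1080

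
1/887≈0.00113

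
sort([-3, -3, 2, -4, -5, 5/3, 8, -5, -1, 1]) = [-5, -5, -4, -3, -3, -1, 1, 5/3, 2, 8]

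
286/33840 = 143/16920 ≈ 0.00845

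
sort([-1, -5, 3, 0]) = [-5, -1, 0, 3]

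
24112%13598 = 10514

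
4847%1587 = 86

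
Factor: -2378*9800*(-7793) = 2^4*5^2*7^2*29^1*41^1*7793^1 = 181611189200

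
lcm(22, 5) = 110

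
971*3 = 2913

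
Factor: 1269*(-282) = -1*2^1*3^4*47^2 = -357858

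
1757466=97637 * 18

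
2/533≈0.00375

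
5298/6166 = 2649/3083 ≈ 0.859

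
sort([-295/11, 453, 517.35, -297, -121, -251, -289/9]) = [-297, -251, -121, -289/9, -295/11, 453, 517.35]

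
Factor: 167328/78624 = 3^(-1)*13^(-1)*83^1 = 83/39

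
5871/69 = 1957/23≈85.09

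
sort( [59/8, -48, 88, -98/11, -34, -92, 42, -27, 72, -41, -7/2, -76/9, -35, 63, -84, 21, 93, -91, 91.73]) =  [-92, -91, -84, -48, -41, -35, -34, -27, -98/11, -76/9, -7/2, 59/8, 21, 42, 63, 72, 88, 91.73, 93]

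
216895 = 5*43379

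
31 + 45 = 76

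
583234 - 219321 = 363913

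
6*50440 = 302640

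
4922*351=1727622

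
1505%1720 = 1505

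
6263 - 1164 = 5099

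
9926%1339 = 553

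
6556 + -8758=-2202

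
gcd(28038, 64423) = 1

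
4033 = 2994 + 1039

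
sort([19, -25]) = [-25, 19]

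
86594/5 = 17318 + 4/5 = 17318.80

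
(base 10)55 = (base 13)43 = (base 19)2h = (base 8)67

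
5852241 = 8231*711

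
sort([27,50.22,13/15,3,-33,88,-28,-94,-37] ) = [-94,-37,-33,-28,13/15,3,27,50.22,88] 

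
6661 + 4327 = 10988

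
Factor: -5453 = -1*7^1*19^1*41^1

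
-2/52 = -1/26 ≈ -0.0385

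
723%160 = 83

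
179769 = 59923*3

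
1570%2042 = 1570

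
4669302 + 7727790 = 12397092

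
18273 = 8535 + 9738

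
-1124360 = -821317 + -303043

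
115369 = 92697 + 22672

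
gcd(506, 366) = 2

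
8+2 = 10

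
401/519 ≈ 0.773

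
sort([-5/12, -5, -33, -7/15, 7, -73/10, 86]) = [-33, -73/10, -5, -7/15, -5/12, 7, 86]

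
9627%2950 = 777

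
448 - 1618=-1170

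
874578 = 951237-76659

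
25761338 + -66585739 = -40824401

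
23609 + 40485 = 64094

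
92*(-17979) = -1654068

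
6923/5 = 1384+3/5 = 1384.60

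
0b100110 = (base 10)38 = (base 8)46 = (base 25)1d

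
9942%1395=177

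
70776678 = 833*84966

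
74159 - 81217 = -7058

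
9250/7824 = 1+713/3912 ≈ 1.18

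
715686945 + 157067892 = 872754837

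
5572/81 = 68 + 64/81 ≈ 68.79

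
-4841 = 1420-6261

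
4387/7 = 626 + 5/7 ≈ 626.71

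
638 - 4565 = -3927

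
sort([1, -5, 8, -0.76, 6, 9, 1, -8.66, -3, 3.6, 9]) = [-8.66, -5, -3, -0.76, 1, 1, 3.6, 6, 8, 9, 9]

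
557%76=25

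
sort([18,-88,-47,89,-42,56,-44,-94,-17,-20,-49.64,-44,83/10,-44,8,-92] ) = [-94,-92,-88,-49.64,-47,-44,-44,-44,-42,-20,-17,8,83/10,18,56,89] 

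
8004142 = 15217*526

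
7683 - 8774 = -1091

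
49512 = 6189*8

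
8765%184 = 117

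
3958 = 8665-4707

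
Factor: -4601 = -1 * 43^1 * 107^1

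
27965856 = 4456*6276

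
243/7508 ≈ 0.0324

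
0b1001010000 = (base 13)367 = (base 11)499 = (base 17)20e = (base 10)592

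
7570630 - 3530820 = 4039810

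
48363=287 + 48076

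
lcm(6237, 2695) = 218295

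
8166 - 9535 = -1369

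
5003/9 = 555 + 8/9 ≈ 555.89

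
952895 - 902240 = 50655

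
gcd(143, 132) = 11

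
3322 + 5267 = 8589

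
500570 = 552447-51877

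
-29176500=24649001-53825501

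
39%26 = 13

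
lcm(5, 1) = 5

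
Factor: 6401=37^1*173^1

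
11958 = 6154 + 5804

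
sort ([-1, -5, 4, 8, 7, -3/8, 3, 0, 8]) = [-5, -1, -3/8, 0, 3, 4, 7, 8, 8]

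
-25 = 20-45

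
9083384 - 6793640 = 2289744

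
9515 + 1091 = 10606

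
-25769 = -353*73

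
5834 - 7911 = -2077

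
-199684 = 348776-548460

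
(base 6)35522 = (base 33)4oe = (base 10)5162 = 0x142a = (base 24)8n2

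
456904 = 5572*82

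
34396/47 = 731 + 39/47 ≈ 731.83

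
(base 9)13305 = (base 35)7c1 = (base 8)21444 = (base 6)105352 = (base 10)8996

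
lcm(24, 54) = 216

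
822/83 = 9 + 75/83 ≈ 9.90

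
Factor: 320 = 2^6*5^1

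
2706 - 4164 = -1458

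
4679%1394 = 497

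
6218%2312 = 1594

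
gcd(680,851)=1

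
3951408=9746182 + -5794774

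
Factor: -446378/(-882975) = 2^1 * 3^(-1) * 5^(-2) * 61^(-1) * 193^(-1) * 307^1 * 727^1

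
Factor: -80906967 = -1 * 3^2 * 157^1 * 57259^1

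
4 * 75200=300800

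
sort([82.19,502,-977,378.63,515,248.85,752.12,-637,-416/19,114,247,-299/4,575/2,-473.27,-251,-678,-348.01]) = [-977,-678,-637,-473.27,-348.01,-251,-299/4,-416/19,82.19,114,247,248.85,575/2,378.63,502,515,752.12]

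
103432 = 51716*2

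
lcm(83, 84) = 6972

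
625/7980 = 125/1596 ≈ 0.0783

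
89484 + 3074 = 92558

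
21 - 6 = 15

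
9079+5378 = 14457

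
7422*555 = 4119210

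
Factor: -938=-1 * 2^1 * 7^1 * 67^1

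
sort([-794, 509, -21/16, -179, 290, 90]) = [-794, -179, -21/16, 90, 290, 509]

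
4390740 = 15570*282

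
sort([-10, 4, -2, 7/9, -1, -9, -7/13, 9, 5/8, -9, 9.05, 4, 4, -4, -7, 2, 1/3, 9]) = [-10, -9, -9, -7, -4, -2, -1, -7/13, 1/3, 5/8, 7/9, 2, 4, 4, 4, 9, 9, 9.05]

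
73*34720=2534560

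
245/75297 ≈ 0.00325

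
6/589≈0.0102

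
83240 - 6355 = 76885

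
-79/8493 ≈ -0.00930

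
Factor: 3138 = 2^1 * 3^1 * 523^1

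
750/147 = 5+5/49 ≈ 5.10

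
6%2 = 0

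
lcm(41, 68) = 2788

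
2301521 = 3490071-1188550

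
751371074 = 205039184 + 546331890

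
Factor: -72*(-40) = 2^6*3^2*5^1 = 2880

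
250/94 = 2 + 31/47 ≈ 2.66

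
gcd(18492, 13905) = 3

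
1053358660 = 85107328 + 968251332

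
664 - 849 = -185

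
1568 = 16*98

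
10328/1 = 10328 = 10328.00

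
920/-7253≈-0.127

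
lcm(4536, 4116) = 222264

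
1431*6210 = 8886510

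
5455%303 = 1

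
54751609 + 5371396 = 60123005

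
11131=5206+5925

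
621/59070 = 207/19690 ≈ 0.0105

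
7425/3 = 2475 = 2475.00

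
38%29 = 9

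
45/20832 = 15/6944 ≈ 0.00216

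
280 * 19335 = 5413800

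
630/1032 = 105/172 ≈ 0.610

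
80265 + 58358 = 138623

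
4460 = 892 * 5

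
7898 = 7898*1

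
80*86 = 6880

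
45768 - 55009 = -9241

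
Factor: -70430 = -1*2^1*5^1*7043^1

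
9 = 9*1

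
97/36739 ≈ 0.00264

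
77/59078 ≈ 0.00130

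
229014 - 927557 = -698543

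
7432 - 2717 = 4715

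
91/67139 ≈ 0.00136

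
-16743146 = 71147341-87890487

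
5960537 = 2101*2837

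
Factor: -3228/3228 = -1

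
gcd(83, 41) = 1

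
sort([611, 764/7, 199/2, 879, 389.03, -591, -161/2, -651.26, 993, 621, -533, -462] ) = [-651.26, -591, -533, -462, -161/2, 199/2, 764/7, 389.03, 611, 621, 879, 993] 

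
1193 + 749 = 1942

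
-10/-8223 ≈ 0.00122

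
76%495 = 76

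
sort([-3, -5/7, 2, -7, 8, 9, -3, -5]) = [-7, -5, -3, -3, -5/7, 2, 8, 9]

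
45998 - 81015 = -35017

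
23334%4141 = 2629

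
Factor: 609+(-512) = 97^1 = 97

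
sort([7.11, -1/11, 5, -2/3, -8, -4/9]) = [-8, -2/3, -4/9, -1/11, 5, 7.11]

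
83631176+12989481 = 96620657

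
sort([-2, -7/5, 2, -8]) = [-8, -2, -7/5, 2]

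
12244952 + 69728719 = 81973671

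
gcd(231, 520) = 1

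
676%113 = 111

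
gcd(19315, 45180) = 5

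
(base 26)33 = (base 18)49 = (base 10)81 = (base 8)121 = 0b1010001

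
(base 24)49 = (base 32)39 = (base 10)105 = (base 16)69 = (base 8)151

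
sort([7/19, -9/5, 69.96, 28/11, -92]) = [-92, -9/5, 7/19, 28/11, 69.96]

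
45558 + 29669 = 75227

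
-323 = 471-794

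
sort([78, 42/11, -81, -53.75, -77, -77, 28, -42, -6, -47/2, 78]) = [-81, -77, -77, -53.75, -42, -47/2, -6, 42/11, 28, 78, 78]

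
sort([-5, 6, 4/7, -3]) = [-5, -3, 4/7, 6]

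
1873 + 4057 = 5930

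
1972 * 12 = 23664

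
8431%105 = 31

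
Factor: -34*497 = -1*2^1*7^1*17^1*71^1 = -16898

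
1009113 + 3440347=4449460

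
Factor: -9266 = -1*2^1*41^1*113^1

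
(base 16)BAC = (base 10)2988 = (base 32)2TC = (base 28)3MK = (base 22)63I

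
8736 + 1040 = 9776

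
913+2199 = 3112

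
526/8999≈0.0585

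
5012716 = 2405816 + 2606900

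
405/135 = 3 = 3.00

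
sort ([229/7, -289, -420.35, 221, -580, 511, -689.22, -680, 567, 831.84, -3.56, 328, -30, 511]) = [-689.22, -680, -580, -420.35, -289, -30, -3.56, 229/7, 221, 328, 511, 511, 567, 831.84]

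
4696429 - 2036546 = 2659883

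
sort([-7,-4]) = [-7,-4]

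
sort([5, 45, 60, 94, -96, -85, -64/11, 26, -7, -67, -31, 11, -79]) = [-96, -85, -79, -67, -31, -7, -64/11, 5, 11, 26, 45, 60, 94]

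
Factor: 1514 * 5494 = 2^2 * 41^1 * 67^1 * 757^1 = 8317916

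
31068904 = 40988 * 758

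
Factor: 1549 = 1549^1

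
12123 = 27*449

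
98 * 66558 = 6522684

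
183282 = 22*8331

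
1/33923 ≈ 0.0000295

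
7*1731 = 12117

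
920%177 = 35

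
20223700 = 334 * 60550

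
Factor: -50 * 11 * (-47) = 2^1 * 5^2 * 11^1 * 47^1 = 25850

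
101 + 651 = 752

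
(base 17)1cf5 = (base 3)102212001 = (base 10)8641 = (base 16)21c1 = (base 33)7us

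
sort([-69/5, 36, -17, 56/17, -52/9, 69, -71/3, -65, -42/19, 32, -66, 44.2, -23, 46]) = [-66, -65, -71/3, -23, -17, -69/5, -52/9, -42/19, 56/17, 32, 36, 44.2, 46, 69]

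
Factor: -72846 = -1 * 2^1 * 3^3 * 19^1 * 71^1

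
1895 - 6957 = -5062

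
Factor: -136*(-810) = 2^4*3^4*5^1*17^1 = 110160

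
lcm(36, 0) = 0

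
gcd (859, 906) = 1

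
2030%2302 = 2030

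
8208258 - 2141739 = 6066519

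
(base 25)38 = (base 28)2r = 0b1010011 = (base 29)2p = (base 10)83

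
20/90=2/9 ≈ 0.222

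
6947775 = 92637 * 75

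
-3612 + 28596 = 24984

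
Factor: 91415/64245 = 3^(-1)*47^1*389^1*4283^(-1) = 18283/12849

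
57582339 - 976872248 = -919289909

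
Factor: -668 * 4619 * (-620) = 2^4 * 5^1 * 31^2 * 149^1 * 167^1 = 1913005040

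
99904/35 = 2854 + 2/5 = 2854.40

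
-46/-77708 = 23/38854 ≈ 0.000592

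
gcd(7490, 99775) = 5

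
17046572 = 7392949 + 9653623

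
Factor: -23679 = -1 * 3^3 * 877^1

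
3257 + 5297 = 8554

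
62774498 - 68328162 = -5553664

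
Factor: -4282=-1*2^1*2141^1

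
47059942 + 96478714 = 143538656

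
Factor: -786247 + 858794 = 72547^1 = 72547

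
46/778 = 23/389 ≈ 0.0591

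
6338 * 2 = 12676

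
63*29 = 1827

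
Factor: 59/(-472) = -1*2^(-3) = -1/8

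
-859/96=-8 - 91/96 ≈ -8.95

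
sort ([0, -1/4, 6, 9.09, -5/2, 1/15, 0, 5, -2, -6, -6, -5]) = [-6, -6, -5, -5/2, -2, -1/4, 0, 0, 1/15, 5, 6, 9.09]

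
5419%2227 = 965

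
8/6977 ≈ 0.00115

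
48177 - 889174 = -840997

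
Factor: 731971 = 37^1*73^1*271^1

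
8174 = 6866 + 1308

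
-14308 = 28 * (-511)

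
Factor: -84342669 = -1 * 3^1 * 757^1 * 37139^1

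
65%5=0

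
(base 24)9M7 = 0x1657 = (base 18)HBD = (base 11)432A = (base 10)5719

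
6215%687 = 32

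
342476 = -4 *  (-85619)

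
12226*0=0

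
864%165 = 39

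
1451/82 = 17 + 57/82 ≈ 17.70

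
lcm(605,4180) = 45980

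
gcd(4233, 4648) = 83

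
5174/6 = 2587/3≈862.33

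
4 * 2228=8912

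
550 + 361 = 911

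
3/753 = 1/251 ≈ 0.00398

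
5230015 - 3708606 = 1521409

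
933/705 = 1+76/235 ≈ 1.32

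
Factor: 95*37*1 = 5^1*19^1*37^1 = 3515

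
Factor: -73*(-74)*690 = 2^2*3^1*5^1*23^1*37^1*73^1 = 3727380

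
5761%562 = 141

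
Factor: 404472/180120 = 5^(-1) * 79^(-1) * 887^1 = 887/395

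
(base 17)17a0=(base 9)10665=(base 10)7106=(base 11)5380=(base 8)15702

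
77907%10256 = 6115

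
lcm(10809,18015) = 54045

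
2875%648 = 283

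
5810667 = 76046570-70235903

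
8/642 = 4/321 ≈ 0.0125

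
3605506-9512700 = -5907194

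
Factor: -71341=-1*71341^1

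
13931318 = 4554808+9376510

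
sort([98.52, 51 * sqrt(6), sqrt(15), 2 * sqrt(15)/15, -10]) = [-10, 2 * sqrt(15)/15, sqrt(15), 98.52, 51 * sqrt(6)]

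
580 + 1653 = 2233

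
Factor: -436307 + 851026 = 229^1*1811^1 = 414719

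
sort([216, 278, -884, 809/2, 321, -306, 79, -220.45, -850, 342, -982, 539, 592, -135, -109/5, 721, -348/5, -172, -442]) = [-982, -884, -850, -442, -306, -220.45, -172, -135, -348/5, -109/5, 79, 216, 278, 321, 342, 809/2, 539, 592, 721]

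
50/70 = 5/7 ≈ 0.714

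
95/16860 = 19/3372≈0.00563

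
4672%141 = 19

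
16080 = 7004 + 9076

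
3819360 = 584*6540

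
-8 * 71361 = -570888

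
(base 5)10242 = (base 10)697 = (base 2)1010111001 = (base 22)19f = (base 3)221211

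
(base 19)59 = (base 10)104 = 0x68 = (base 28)3k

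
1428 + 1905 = 3333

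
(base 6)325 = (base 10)125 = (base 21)5k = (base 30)45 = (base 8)175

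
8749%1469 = 1404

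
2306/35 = 65 + 31/35 ≈ 65.89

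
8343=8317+26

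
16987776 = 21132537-4144761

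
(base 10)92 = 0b1011100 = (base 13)71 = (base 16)5c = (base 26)3e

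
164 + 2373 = 2537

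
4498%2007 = 484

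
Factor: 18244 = 2^2*4561^1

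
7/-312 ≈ -0.0224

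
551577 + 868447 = 1420024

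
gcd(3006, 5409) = 9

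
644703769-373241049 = 271462720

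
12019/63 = 1717/9 ≈ 190.78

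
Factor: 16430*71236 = 2^3*5^1*11^1*31^1*53^1*1619^1 = 1170407480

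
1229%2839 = 1229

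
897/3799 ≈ 0.236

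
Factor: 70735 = 5^1*7^1*43^1*47^1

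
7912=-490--8402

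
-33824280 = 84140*(-402)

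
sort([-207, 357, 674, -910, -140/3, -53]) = [-910, -207, -53, -140/3, 357, 674]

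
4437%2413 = 2024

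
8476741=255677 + 8221064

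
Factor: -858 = -1*2^1*3^1*11^1*13^1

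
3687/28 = 131 + 19/28 ≈ 131.68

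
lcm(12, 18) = 36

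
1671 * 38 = 63498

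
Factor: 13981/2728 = 2^(-3)*41^1 = 41/8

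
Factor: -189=-1*3^3*7^1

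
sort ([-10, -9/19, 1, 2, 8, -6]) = [-10, -6, -9/19, 1, 2, 8]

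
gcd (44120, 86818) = 2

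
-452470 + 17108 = -435362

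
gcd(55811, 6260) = 1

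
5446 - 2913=2533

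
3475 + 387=3862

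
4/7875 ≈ 0.000508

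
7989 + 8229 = 16218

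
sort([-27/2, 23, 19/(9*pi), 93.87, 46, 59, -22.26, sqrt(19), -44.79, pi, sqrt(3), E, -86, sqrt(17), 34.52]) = [-86, -44.79, -22.26, -27/2, 19/(9*pi), sqrt(3), E, pi, sqrt(17), sqrt(19), 23, 34.52, 46, 59, 93.87]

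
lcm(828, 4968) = 4968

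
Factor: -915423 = -1*3^1*23^1*13267^1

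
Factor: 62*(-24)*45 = -1*2^4*3^3*5^1*31^1 = -66960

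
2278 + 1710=3988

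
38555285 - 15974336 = 22580949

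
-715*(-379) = 270985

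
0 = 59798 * 0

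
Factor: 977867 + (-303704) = 3^4 * 7^1 * 29^1 * 41^1 = 674163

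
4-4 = 0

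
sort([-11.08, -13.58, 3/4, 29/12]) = [-13.58, -11.08, 3/4, 29/12]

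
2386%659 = 409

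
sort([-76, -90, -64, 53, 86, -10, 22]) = [-90, -76, -64, -10, 22, 53, 86]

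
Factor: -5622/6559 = -1*2^1*3^1*7^ (-1) = -6/7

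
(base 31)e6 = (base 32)do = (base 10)440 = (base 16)1b8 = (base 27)g8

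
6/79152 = 1/13192 ≈ 0.0000758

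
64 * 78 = 4992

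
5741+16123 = 21864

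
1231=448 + 783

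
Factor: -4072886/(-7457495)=2^1*5^(-1)*23^1*29^(-1)*37^1*2393^1*51431^(-1)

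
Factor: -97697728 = -1 * 2^6 * 887^1 * 1721^1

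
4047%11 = 10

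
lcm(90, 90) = 90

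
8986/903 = 9 + 859/903 ≈ 9.95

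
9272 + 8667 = 17939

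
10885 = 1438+9447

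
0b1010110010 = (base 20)1ea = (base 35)jp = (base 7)2004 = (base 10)690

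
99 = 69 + 30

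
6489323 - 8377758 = -1888435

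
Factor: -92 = -1 * 2^2 * 23^1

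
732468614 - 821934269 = -89465655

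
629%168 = 125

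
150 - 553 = -403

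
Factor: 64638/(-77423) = -1*2^1*3^5*7^1*19^1*139^(-1)*557^(-1)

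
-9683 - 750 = -10433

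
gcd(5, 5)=5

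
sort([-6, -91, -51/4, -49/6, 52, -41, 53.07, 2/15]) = [-91, -41, -51/4, -49/6, -6, 2/15, 52, 53.07]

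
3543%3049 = 494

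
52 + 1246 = 1298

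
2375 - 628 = 1747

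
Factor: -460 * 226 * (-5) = 2^3 * 5^2 * 23^1 * 113^1 = 519800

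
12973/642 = 20 + 133/642 ≈ 20.21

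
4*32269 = 129076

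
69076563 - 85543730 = -16467167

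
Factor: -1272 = -1 * 2^3 * 3^1 * 53^1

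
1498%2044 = 1498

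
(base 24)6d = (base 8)235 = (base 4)2131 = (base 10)157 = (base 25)67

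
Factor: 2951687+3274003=2^1*3^1*5^1*207523^1=6225690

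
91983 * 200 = 18396600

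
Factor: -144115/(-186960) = 2^(-4)*3^(-1)*37^1 = 37/48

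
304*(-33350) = -10138400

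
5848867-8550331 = -2701464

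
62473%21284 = 19905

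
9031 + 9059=18090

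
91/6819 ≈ 0.0133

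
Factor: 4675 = 5^2*11^1*17^1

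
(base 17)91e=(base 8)5110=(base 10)2632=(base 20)6bc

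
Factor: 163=163^1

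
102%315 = 102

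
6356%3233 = 3123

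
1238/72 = 17 + 7/36 ≈ 17.19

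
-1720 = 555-2275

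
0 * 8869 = 0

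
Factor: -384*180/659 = -1*2^9*3^3*5^1*659^(-1) = -69120/659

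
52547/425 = 123 + 16/25 = 123.64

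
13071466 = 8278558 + 4792908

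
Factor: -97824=-1 * 2^5 * 3^1 * 1019^1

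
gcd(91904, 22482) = 2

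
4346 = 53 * 82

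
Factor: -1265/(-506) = 2^(-1)*5^1 = 5/2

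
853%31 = 16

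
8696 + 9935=18631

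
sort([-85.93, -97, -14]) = [-97, -85.93, -14]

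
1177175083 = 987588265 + 189586818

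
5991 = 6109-118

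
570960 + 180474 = 751434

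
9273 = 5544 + 3729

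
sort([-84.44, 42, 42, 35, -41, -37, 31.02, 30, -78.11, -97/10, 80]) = [-84.44, -78.11, -41, -37, -97/10, 30, 31.02, 35, 42, 42, 80]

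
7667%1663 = 1015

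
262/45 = 5 + 37/45 ≈ 5.82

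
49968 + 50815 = 100783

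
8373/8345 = 1 + 28/8345 ≈ 1.00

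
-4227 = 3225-7452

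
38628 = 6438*6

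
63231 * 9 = 569079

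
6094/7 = 870 + 4/7 ≈ 870.57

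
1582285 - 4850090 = -3267805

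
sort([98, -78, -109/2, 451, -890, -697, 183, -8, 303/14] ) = [-890, -697, -78, -109/2, -8, 303/14, 98, 183, 451] 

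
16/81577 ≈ 0.000196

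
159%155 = 4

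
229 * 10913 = 2499077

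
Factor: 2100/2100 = 1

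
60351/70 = 862+11/70 ≈ 862.16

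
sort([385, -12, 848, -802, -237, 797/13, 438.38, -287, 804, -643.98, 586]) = [-802, -643.98, -287, -237, -12, 797/13, 385, 438.38, 586, 804, 848]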